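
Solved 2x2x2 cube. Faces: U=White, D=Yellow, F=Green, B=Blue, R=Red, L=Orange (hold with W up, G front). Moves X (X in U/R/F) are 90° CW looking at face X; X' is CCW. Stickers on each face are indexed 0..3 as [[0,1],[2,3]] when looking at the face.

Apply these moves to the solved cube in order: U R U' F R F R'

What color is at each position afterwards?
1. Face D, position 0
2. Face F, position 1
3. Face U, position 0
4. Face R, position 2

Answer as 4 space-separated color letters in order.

After move 1 (U): U=WWWW F=RRGG R=BBRR B=OOBB L=GGOO
After move 2 (R): R=RBRB U=WRWG F=RYGY D=YBYO B=WOWB
After move 3 (U'): U=RGWW F=GGGY R=RYRB B=RBWB L=WOOO
After move 4 (F): F=GGYG U=RGOO R=WYWB D=RRYO L=WYOB
After move 5 (R): R=WWBY U=RGOG F=GRYO D=RWYR B=OBGB
After move 6 (F): F=YGOR U=RGBY R=OWGY D=BWYR L=WROW
After move 7 (R'): R=WYOG U=RGBO F=YGOY D=BGYR B=RBWB
Query 1: D[0] = B
Query 2: F[1] = G
Query 3: U[0] = R
Query 4: R[2] = O

Answer: B G R O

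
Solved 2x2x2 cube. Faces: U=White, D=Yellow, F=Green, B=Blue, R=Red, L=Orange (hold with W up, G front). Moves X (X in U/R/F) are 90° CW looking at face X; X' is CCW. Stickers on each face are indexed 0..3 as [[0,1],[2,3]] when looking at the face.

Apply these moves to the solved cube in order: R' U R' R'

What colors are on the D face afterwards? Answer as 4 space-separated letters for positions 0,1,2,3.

After move 1 (R'): R=RRRR U=WBWB F=GWGW D=YGYG B=YBYB
After move 2 (U): U=WWBB F=RRGW R=YBRR B=OOYB L=GWOO
After move 3 (R'): R=BRYR U=WYBO F=RWGB D=YRYW B=GOGB
After move 4 (R'): R=RRBY U=WGBG F=RYGO D=YWYB B=WORB
Query: D face = YWYB

Answer: Y W Y B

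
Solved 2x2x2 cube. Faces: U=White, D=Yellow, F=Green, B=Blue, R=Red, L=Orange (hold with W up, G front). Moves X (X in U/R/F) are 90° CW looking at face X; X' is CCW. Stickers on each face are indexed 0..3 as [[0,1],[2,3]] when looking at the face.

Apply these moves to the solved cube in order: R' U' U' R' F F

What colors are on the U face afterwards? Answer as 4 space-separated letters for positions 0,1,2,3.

After move 1 (R'): R=RRRR U=WBWB F=GWGW D=YGYG B=YBYB
After move 2 (U'): U=BBWW F=OOGW R=GWRR B=RRYB L=YBOO
After move 3 (U'): U=BWBW F=YBGW R=OORR B=GWYB L=RROO
After move 4 (R'): R=OROR U=BYBG F=YWGW D=YBYW B=GWGB
After move 5 (F): F=GYWW U=BYOR R=BRGR D=OOYW L=RYOB
After move 6 (F): F=WGWY U=BYBY R=ORRR D=GBYW L=ROOO
Query: U face = BYBY

Answer: B Y B Y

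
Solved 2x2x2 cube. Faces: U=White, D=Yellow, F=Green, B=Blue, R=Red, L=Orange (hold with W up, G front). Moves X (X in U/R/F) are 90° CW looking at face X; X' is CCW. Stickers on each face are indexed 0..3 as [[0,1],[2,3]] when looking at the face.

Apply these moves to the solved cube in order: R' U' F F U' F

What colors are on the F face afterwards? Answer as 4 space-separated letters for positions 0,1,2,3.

After move 1 (R'): R=RRRR U=WBWB F=GWGW D=YGYG B=YBYB
After move 2 (U'): U=BBWW F=OOGW R=GWRR B=RRYB L=YBOO
After move 3 (F): F=GOWO U=BBOB R=WWWR D=RGYG L=YYOG
After move 4 (F): F=WGOO U=BBGY R=OWBR D=WWYG L=YROG
After move 5 (U'): U=BYBG F=YROO R=WGBR B=OWYB L=RROG
After move 6 (F): F=OYOR U=BYGR R=BGGR D=BWYG L=RWOW
Query: F face = OYOR

Answer: O Y O R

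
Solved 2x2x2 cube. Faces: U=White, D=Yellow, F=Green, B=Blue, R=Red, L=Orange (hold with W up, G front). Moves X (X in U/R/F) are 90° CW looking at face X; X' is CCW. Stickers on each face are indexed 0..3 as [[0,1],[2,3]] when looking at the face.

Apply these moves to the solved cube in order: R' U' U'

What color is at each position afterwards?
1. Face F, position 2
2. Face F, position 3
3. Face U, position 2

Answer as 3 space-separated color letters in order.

After move 1 (R'): R=RRRR U=WBWB F=GWGW D=YGYG B=YBYB
After move 2 (U'): U=BBWW F=OOGW R=GWRR B=RRYB L=YBOO
After move 3 (U'): U=BWBW F=YBGW R=OORR B=GWYB L=RROO
Query 1: F[2] = G
Query 2: F[3] = W
Query 3: U[2] = B

Answer: G W B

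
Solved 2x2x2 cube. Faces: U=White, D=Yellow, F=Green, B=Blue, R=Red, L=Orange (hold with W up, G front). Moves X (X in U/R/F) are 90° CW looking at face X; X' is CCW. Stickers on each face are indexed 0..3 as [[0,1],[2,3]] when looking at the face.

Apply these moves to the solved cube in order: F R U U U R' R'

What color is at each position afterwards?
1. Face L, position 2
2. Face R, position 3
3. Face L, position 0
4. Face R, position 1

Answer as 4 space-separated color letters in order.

After move 1 (F): F=GGGG U=WWOO R=WRWR D=RRYY L=OYOY
After move 2 (R): R=WWRR U=WGOG F=GRGY D=RBYB B=OBWB
After move 3 (U): U=OWGG F=WWGY R=OBRR B=OYWB L=GROY
After move 4 (U): U=GOGW F=OBGY R=OYRR B=GRWB L=WWOY
After move 5 (U): U=GGWO F=OYGY R=GRRR B=WWWB L=OBOY
After move 6 (R'): R=RRGR U=GWWW F=OGGO D=RYYY B=BWBB
After move 7 (R'): R=RRRG U=GBWB F=OWGW D=RGYO B=YWYB
Query 1: L[2] = O
Query 2: R[3] = G
Query 3: L[0] = O
Query 4: R[1] = R

Answer: O G O R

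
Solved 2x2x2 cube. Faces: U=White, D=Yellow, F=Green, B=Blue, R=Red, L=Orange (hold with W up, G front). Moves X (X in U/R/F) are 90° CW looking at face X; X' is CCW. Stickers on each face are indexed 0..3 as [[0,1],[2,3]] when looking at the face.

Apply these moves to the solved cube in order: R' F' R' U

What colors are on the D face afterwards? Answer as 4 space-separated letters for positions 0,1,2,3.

After move 1 (R'): R=RRRR U=WBWB F=GWGW D=YGYG B=YBYB
After move 2 (F'): F=WWGG U=WBRR R=GRYR D=OOYG L=OBOW
After move 3 (R'): R=RRGY U=WYRY F=WBGR D=OWYG B=GBOB
After move 4 (U): U=RWYY F=RRGR R=GBGY B=OBOB L=WBOW
Query: D face = OWYG

Answer: O W Y G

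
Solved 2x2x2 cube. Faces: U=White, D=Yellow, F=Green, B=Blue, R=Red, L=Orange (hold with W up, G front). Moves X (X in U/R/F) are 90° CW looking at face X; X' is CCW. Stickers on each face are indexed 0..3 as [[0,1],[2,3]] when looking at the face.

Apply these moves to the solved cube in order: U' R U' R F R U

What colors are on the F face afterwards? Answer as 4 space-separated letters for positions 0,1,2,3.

Answer: Y W R R

Derivation:
After move 1 (U'): U=WWWW F=OOGG R=GGRR B=RRBB L=BBOO
After move 2 (R): R=RGRG U=WOWG F=OYGY D=YBYR B=WRWB
After move 3 (U'): U=OGWW F=BBGY R=OYRG B=RGWB L=WROO
After move 4 (R): R=ROGY U=OBWY F=BBGR D=YWYR B=WGGB
After move 5 (F): F=GBRB U=OBOR R=WOYY D=GRYR L=WYOW
After move 6 (R): R=YWYO U=OBOB F=GRRR D=GGYW B=RGBB
After move 7 (U): U=OOBB F=YWRR R=RGYO B=WYBB L=GROW
Query: F face = YWRR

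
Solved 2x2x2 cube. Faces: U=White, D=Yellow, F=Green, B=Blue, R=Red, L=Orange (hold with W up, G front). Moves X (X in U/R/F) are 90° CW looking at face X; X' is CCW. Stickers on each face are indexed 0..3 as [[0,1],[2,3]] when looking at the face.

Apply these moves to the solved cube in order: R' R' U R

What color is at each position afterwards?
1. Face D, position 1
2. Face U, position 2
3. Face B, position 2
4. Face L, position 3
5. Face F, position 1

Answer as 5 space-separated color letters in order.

After move 1 (R'): R=RRRR U=WBWB F=GWGW D=YGYG B=YBYB
After move 2 (R'): R=RRRR U=WYWY F=GBGB D=YWYW B=GBGB
After move 3 (U): U=WWYY F=RRGB R=GBRR B=OOGB L=GBOO
After move 4 (R): R=RGRB U=WRYB F=RWGW D=YGYO B=YOWB
Query 1: D[1] = G
Query 2: U[2] = Y
Query 3: B[2] = W
Query 4: L[3] = O
Query 5: F[1] = W

Answer: G Y W O W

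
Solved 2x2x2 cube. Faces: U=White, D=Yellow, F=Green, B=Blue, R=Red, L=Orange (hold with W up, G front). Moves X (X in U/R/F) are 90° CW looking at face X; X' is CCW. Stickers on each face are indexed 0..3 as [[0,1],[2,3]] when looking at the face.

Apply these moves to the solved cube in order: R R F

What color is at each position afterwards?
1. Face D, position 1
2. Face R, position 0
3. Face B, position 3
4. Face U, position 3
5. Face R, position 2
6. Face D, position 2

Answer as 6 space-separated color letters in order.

Answer: R W B O Y Y

Derivation:
After move 1 (R): R=RRRR U=WGWG F=GYGY D=YBYB B=WBWB
After move 2 (R): R=RRRR U=WYWY F=GBGB D=YWYW B=GBGB
After move 3 (F): F=GGBB U=WYOO R=WRYR D=RRYW L=OYOW
Query 1: D[1] = R
Query 2: R[0] = W
Query 3: B[3] = B
Query 4: U[3] = O
Query 5: R[2] = Y
Query 6: D[2] = Y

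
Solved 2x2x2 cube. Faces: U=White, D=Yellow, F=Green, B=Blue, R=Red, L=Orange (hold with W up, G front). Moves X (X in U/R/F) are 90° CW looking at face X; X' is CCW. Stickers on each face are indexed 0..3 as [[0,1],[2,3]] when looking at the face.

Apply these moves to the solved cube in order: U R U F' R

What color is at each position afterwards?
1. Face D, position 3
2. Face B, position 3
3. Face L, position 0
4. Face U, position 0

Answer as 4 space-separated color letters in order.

Answer: G B R W

Derivation:
After move 1 (U): U=WWWW F=RRGG R=BBRR B=OOBB L=GGOO
After move 2 (R): R=RBRB U=WRWG F=RYGY D=YBYO B=WOWB
After move 3 (U): U=WWGR F=RBGY R=WORB B=GGWB L=RYOO
After move 4 (F'): F=BYRG U=WWWR R=BOYB D=YOYO L=RROG
After move 5 (R): R=YBBO U=WYWG F=BORO D=YWYG B=RGWB
Query 1: D[3] = G
Query 2: B[3] = B
Query 3: L[0] = R
Query 4: U[0] = W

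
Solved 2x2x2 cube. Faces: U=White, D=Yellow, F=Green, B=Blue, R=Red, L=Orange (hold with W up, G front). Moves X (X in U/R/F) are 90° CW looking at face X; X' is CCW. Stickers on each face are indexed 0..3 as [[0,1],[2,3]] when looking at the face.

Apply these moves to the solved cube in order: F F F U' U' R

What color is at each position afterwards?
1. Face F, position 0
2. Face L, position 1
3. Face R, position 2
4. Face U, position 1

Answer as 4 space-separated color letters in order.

Answer: B R R B

Derivation:
After move 1 (F): F=GGGG U=WWOO R=WRWR D=RRYY L=OYOY
After move 2 (F): F=GGGG U=WWYY R=OROR D=WWYY L=OROR
After move 3 (F): F=GGGG U=WWRR R=YRYR D=OOYY L=OWOW
After move 4 (U'): U=WRWR F=OWGG R=GGYR B=YRBB L=BBOW
After move 5 (U'): U=RRWW F=BBGG R=OWYR B=GGBB L=YROW
After move 6 (R): R=YORW U=RBWG F=BOGY D=OBYG B=WGRB
Query 1: F[0] = B
Query 2: L[1] = R
Query 3: R[2] = R
Query 4: U[1] = B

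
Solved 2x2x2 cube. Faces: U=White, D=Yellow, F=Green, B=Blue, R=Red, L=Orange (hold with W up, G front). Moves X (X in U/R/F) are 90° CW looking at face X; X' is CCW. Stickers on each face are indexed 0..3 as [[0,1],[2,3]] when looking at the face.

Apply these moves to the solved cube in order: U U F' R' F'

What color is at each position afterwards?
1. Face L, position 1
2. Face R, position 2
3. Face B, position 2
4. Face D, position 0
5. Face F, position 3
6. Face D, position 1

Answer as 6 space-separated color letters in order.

After move 1 (U): U=WWWW F=RRGG R=BBRR B=OOBB L=GGOO
After move 2 (U): U=WWWW F=BBGG R=OORR B=GGBB L=RROO
After move 3 (F'): F=BGBG U=WWOR R=YOYR D=ROYY L=RWOW
After move 4 (R'): R=ORYY U=WBOG F=BWBR D=RGYG B=YGOB
After move 5 (F'): F=WRBB U=WBOY R=GRRY D=WWYG L=RGOO
Query 1: L[1] = G
Query 2: R[2] = R
Query 3: B[2] = O
Query 4: D[0] = W
Query 5: F[3] = B
Query 6: D[1] = W

Answer: G R O W B W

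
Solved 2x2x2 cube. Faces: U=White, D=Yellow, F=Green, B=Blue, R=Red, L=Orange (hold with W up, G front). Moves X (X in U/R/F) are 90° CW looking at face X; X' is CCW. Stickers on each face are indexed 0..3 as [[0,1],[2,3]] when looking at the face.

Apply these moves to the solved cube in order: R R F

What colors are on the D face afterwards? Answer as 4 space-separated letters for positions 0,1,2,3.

Answer: R R Y W

Derivation:
After move 1 (R): R=RRRR U=WGWG F=GYGY D=YBYB B=WBWB
After move 2 (R): R=RRRR U=WYWY F=GBGB D=YWYW B=GBGB
After move 3 (F): F=GGBB U=WYOO R=WRYR D=RRYW L=OYOW
Query: D face = RRYW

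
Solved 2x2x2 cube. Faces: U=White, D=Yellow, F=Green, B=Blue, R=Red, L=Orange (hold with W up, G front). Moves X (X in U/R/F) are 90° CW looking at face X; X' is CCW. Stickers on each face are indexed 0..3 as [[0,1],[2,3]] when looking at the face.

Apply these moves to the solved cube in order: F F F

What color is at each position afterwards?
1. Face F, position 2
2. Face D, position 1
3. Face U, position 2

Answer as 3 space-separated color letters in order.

After move 1 (F): F=GGGG U=WWOO R=WRWR D=RRYY L=OYOY
After move 2 (F): F=GGGG U=WWYY R=OROR D=WWYY L=OROR
After move 3 (F): F=GGGG U=WWRR R=YRYR D=OOYY L=OWOW
Query 1: F[2] = G
Query 2: D[1] = O
Query 3: U[2] = R

Answer: G O R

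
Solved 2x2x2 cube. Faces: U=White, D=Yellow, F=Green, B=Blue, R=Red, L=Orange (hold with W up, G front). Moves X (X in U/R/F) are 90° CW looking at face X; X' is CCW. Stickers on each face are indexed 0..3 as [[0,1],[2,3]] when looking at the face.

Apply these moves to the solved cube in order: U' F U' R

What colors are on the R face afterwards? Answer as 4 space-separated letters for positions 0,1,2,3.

Answer: W G R O

Derivation:
After move 1 (U'): U=WWWW F=OOGG R=GGRR B=RRBB L=BBOO
After move 2 (F): F=GOGO U=WWOB R=WGWR D=RGYY L=BYOY
After move 3 (U'): U=WBWO F=BYGO R=GOWR B=WGBB L=RROY
After move 4 (R): R=WGRO U=WYWO F=BGGY D=RBYW B=OGBB
Query: R face = WGRO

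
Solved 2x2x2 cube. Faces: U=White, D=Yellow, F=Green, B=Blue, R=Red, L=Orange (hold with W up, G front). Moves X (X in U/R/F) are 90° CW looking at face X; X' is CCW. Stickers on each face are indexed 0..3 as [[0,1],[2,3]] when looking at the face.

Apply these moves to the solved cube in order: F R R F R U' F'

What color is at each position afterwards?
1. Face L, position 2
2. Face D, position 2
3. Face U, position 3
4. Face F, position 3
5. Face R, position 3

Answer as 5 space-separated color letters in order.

Answer: O Y W B W

Derivation:
After move 1 (F): F=GGGG U=WWOO R=WRWR D=RRYY L=OYOY
After move 2 (R): R=WWRR U=WGOG F=GRGY D=RBYB B=OBWB
After move 3 (R): R=RWRW U=WROY F=GBGB D=RWYO B=GBGB
After move 4 (F): F=GGBB U=WRYY R=OWYW D=RRYO L=OROW
After move 5 (R): R=YOWW U=WGYB F=GRBO D=RGYG B=YBRB
After move 6 (U'): U=GBWY F=ORBO R=GRWW B=YORB L=YBOW
After move 7 (F'): F=ROOB U=GBGW R=GRRW D=BWYG L=YYOW
Query 1: L[2] = O
Query 2: D[2] = Y
Query 3: U[3] = W
Query 4: F[3] = B
Query 5: R[3] = W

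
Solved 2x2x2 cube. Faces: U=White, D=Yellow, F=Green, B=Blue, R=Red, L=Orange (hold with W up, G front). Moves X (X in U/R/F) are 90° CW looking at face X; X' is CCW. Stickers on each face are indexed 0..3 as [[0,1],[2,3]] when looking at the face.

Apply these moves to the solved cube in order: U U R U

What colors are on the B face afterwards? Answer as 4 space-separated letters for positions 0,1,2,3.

Answer: R R W B

Derivation:
After move 1 (U): U=WWWW F=RRGG R=BBRR B=OOBB L=GGOO
After move 2 (U): U=WWWW F=BBGG R=OORR B=GGBB L=RROO
After move 3 (R): R=RORO U=WBWG F=BYGY D=YBYG B=WGWB
After move 4 (U): U=WWGB F=ROGY R=WGRO B=RRWB L=BYOO
Query: B face = RRWB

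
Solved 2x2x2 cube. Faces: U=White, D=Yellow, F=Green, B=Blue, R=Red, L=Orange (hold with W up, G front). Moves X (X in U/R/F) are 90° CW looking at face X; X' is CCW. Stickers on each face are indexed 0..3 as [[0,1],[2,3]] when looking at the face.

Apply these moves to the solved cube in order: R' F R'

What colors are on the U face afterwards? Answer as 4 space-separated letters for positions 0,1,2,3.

Answer: W Y O Y

Derivation:
After move 1 (R'): R=RRRR U=WBWB F=GWGW D=YGYG B=YBYB
After move 2 (F): F=GGWW U=WBOO R=WRBR D=RRYG L=OYOG
After move 3 (R'): R=RRWB U=WYOY F=GBWO D=RGYW B=GBRB
Query: U face = WYOY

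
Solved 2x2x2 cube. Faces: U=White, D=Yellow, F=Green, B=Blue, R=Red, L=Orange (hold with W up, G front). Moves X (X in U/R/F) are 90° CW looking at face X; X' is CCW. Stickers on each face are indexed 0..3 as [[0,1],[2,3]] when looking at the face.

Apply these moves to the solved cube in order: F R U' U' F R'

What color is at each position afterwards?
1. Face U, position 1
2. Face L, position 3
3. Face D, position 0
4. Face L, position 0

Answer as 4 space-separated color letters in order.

Answer: W B R W

Derivation:
After move 1 (F): F=GGGG U=WWOO R=WRWR D=RRYY L=OYOY
After move 2 (R): R=WWRR U=WGOG F=GRGY D=RBYB B=OBWB
After move 3 (U'): U=GGWO F=OYGY R=GRRR B=WWWB L=OBOY
After move 4 (U'): U=GOGW F=OBGY R=OYRR B=GRWB L=WWOY
After move 5 (F): F=GOYB U=GOYW R=GYWR D=ROYB L=WROB
After move 6 (R'): R=YRGW U=GWYG F=GOYW D=ROYB B=BROB
Query 1: U[1] = W
Query 2: L[3] = B
Query 3: D[0] = R
Query 4: L[0] = W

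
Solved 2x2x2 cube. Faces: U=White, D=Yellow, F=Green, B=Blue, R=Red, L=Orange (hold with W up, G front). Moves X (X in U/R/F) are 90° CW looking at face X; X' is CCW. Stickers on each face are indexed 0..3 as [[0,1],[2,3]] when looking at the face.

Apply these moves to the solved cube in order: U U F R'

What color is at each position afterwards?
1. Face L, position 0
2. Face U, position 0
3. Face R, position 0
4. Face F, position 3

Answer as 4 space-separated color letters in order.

After move 1 (U): U=WWWW F=RRGG R=BBRR B=OOBB L=GGOO
After move 2 (U): U=WWWW F=BBGG R=OORR B=GGBB L=RROO
After move 3 (F): F=GBGB U=WWOR R=WOWR D=ROYY L=RYOY
After move 4 (R'): R=ORWW U=WBOG F=GWGR D=RBYB B=YGOB
Query 1: L[0] = R
Query 2: U[0] = W
Query 3: R[0] = O
Query 4: F[3] = R

Answer: R W O R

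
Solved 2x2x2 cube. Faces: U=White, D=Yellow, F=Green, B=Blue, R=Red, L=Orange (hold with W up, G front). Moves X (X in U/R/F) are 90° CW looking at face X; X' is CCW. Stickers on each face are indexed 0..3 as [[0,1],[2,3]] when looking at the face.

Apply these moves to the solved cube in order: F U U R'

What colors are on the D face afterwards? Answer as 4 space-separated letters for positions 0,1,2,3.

Answer: R B Y G

Derivation:
After move 1 (F): F=GGGG U=WWOO R=WRWR D=RRYY L=OYOY
After move 2 (U): U=OWOW F=WRGG R=BBWR B=OYBB L=GGOY
After move 3 (U): U=OOWW F=BBGG R=OYWR B=GGBB L=WROY
After move 4 (R'): R=YROW U=OBWG F=BOGW D=RBYG B=YGRB
Query: D face = RBYG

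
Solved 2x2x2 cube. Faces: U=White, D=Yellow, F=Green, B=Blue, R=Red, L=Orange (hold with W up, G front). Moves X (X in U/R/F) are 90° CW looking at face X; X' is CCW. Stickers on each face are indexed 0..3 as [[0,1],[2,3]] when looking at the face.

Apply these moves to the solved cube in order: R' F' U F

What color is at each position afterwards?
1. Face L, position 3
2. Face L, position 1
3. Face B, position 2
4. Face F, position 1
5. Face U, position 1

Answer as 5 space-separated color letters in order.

After move 1 (R'): R=RRRR U=WBWB F=GWGW D=YGYG B=YBYB
After move 2 (F'): F=WWGG U=WBRR R=GRYR D=OOYG L=OBOW
After move 3 (U): U=RWRB F=GRGG R=YBYR B=OBYB L=WWOW
After move 4 (F): F=GGGR U=RWWW R=RBBR D=YYYG L=WOOO
Query 1: L[3] = O
Query 2: L[1] = O
Query 3: B[2] = Y
Query 4: F[1] = G
Query 5: U[1] = W

Answer: O O Y G W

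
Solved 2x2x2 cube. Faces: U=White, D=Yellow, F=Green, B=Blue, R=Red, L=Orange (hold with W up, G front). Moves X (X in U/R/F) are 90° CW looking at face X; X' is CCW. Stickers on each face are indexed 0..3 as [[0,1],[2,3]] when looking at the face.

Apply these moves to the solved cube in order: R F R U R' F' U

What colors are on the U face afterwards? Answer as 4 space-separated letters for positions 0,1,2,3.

Answer: B O O G

Derivation:
After move 1 (R): R=RRRR U=WGWG F=GYGY D=YBYB B=WBWB
After move 2 (F): F=GGYY U=WGOO R=WRGR D=RRYB L=OYOB
After move 3 (R): R=GWRR U=WGOY F=GRYB D=RWYW B=OBGB
After move 4 (U): U=OWYG F=GWYB R=OBRR B=OYGB L=GROB
After move 5 (R'): R=BROR U=OGYO F=GWYG D=RWYB B=WYWB
After move 6 (F'): F=WGGY U=OGBO R=WRRR D=RBYB L=GOOY
After move 7 (U): U=BOOG F=WRGY R=WYRR B=GOWB L=WGOY
Query: U face = BOOG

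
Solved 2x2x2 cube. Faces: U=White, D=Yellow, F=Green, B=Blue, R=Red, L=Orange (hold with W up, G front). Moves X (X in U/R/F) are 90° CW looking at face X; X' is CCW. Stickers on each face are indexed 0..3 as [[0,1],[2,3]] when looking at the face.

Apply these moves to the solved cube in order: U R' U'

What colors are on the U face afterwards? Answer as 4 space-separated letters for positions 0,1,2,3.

Answer: B O W W

Derivation:
After move 1 (U): U=WWWW F=RRGG R=BBRR B=OOBB L=GGOO
After move 2 (R'): R=BRBR U=WBWO F=RWGW D=YRYG B=YOYB
After move 3 (U'): U=BOWW F=GGGW R=RWBR B=BRYB L=YOOO
Query: U face = BOWW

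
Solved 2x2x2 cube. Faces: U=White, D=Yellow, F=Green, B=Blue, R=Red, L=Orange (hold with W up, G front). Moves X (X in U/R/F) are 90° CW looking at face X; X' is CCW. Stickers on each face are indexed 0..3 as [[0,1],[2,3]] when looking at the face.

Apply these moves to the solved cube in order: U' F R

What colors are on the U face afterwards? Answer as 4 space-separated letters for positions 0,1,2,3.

Answer: W O O O

Derivation:
After move 1 (U'): U=WWWW F=OOGG R=GGRR B=RRBB L=BBOO
After move 2 (F): F=GOGO U=WWOB R=WGWR D=RGYY L=BYOY
After move 3 (R): R=WWRG U=WOOO F=GGGY D=RBYR B=BRWB
Query: U face = WOOO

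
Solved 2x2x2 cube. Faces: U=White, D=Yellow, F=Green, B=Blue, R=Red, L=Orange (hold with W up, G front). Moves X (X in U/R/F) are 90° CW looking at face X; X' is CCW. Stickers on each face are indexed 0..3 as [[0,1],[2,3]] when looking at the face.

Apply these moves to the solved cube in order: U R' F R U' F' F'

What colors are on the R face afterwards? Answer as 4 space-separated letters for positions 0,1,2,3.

Answer: R B O R

Derivation:
After move 1 (U): U=WWWW F=RRGG R=BBRR B=OOBB L=GGOO
After move 2 (R'): R=BRBR U=WBWO F=RWGW D=YRYG B=YOYB
After move 3 (F): F=GRWW U=WBOG R=WROR D=BBYG L=GYOR
After move 4 (R): R=OWRR U=WROW F=GBWG D=BYYY B=GOBB
After move 5 (U'): U=RWWO F=GYWG R=GBRR B=OWBB L=GOOR
After move 6 (F'): F=YGGW U=RWGR R=YBBR D=ORYY L=GOOW
After move 7 (F'): F=GWYG U=RWYB R=RBOR D=OWYY L=GROG
Query: R face = RBOR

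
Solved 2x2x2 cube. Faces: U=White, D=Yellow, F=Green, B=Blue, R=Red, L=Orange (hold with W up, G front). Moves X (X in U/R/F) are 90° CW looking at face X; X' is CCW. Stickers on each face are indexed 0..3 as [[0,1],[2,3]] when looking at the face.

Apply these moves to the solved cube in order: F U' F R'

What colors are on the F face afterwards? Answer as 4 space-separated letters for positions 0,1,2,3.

After move 1 (F): F=GGGG U=WWOO R=WRWR D=RRYY L=OYOY
After move 2 (U'): U=WOWO F=OYGG R=GGWR B=WRBB L=BBOY
After move 3 (F): F=GOGY U=WOYB R=WGOR D=WGYY L=BROR
After move 4 (R'): R=GRWO U=WBYW F=GOGB D=WOYY B=YRGB
Query: F face = GOGB

Answer: G O G B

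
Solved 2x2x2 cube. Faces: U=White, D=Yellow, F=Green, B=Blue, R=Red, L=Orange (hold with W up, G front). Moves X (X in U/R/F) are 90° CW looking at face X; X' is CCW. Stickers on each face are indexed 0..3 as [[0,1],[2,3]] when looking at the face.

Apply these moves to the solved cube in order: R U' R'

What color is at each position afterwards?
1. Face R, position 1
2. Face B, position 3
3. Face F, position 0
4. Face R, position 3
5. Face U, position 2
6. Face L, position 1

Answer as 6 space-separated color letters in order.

Answer: R B O R W B

Derivation:
After move 1 (R): R=RRRR U=WGWG F=GYGY D=YBYB B=WBWB
After move 2 (U'): U=GGWW F=OOGY R=GYRR B=RRWB L=WBOO
After move 3 (R'): R=YRGR U=GWWR F=OGGW D=YOYY B=BRBB
Query 1: R[1] = R
Query 2: B[3] = B
Query 3: F[0] = O
Query 4: R[3] = R
Query 5: U[2] = W
Query 6: L[1] = B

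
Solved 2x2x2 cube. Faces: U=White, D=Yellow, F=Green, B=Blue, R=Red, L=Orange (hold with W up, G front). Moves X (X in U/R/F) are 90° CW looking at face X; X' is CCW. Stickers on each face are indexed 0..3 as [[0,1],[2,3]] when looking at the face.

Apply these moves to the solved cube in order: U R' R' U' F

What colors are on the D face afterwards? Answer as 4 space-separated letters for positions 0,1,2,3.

Answer: B R Y W

Derivation:
After move 1 (U): U=WWWW F=RRGG R=BBRR B=OOBB L=GGOO
After move 2 (R'): R=BRBR U=WBWO F=RWGW D=YRYG B=YOYB
After move 3 (R'): R=RRBB U=WYWY F=RBGO D=YWYW B=GORB
After move 4 (U'): U=YYWW F=GGGO R=RBBB B=RRRB L=GOOO
After move 5 (F): F=GGOG U=YYOO R=WBWB D=BRYW L=GYOW
Query: D face = BRYW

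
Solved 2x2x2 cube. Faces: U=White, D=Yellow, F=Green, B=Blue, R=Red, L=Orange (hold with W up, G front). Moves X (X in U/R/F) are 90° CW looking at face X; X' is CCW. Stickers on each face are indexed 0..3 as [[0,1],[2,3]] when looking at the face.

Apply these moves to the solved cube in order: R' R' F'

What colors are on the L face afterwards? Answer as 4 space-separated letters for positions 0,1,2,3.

Answer: O Y O W

Derivation:
After move 1 (R'): R=RRRR U=WBWB F=GWGW D=YGYG B=YBYB
After move 2 (R'): R=RRRR U=WYWY F=GBGB D=YWYW B=GBGB
After move 3 (F'): F=BBGG U=WYRR R=WRYR D=OOYW L=OYOW
Query: L face = OYOW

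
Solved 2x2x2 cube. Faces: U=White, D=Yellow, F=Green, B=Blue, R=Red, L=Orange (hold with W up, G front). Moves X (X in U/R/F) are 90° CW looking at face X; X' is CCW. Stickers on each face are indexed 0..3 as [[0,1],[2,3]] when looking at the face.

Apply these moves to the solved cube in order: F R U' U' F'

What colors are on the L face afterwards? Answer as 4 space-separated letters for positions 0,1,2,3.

Answer: W W O G

Derivation:
After move 1 (F): F=GGGG U=WWOO R=WRWR D=RRYY L=OYOY
After move 2 (R): R=WWRR U=WGOG F=GRGY D=RBYB B=OBWB
After move 3 (U'): U=GGWO F=OYGY R=GRRR B=WWWB L=OBOY
After move 4 (U'): U=GOGW F=OBGY R=OYRR B=GRWB L=WWOY
After move 5 (F'): F=BYOG U=GOOR R=BYRR D=WYYB L=WWOG
Query: L face = WWOG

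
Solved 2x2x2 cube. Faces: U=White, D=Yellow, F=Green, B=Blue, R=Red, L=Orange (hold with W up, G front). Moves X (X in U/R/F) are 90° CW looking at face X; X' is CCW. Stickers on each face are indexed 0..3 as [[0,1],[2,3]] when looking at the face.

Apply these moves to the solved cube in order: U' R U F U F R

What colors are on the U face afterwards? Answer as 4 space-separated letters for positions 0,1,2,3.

After move 1 (U'): U=WWWW F=OOGG R=GGRR B=RRBB L=BBOO
After move 2 (R): R=RGRG U=WOWG F=OYGY D=YBYR B=WRWB
After move 3 (U): U=WWGO F=RGGY R=WRRG B=BBWB L=OYOO
After move 4 (F): F=GRYG U=WWOY R=GROG D=RWYR L=OYOB
After move 5 (U): U=OWYW F=GRYG R=BBOG B=OYWB L=GROB
After move 6 (F): F=YGGR U=OWBR R=YBWG D=OBYR L=GROW
After move 7 (R): R=WYGB U=OGBR F=YBGR D=OWYO B=RYWB
Query: U face = OGBR

Answer: O G B R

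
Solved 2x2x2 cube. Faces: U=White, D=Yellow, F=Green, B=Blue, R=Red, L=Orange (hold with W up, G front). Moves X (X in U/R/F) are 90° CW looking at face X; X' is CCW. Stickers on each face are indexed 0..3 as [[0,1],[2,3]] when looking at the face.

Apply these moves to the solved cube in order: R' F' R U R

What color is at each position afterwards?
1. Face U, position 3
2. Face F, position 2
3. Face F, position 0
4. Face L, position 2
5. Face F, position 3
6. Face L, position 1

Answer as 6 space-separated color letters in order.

Answer: G G Y O Y O

Derivation:
After move 1 (R'): R=RRRR U=WBWB F=GWGW D=YGYG B=YBYB
After move 2 (F'): F=WWGG U=WBRR R=GRYR D=OOYG L=OBOW
After move 3 (R): R=YGRR U=WWRG F=WOGG D=OYYY B=RBBB
After move 4 (U): U=RWGW F=YGGG R=RBRR B=OBBB L=WOOW
After move 5 (R): R=RRRB U=RGGG F=YYGY D=OBYO B=WBWB
Query 1: U[3] = G
Query 2: F[2] = G
Query 3: F[0] = Y
Query 4: L[2] = O
Query 5: F[3] = Y
Query 6: L[1] = O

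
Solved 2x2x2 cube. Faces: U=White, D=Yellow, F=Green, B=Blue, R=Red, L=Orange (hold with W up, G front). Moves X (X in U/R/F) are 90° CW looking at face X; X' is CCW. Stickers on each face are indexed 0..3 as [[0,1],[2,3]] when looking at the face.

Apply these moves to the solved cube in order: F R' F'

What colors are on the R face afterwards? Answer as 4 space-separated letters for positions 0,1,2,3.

After move 1 (F): F=GGGG U=WWOO R=WRWR D=RRYY L=OYOY
After move 2 (R'): R=RRWW U=WBOB F=GWGO D=RGYG B=YBRB
After move 3 (F'): F=WOGG U=WBRW R=GRRW D=YYYG L=OBOO
Query: R face = GRRW

Answer: G R R W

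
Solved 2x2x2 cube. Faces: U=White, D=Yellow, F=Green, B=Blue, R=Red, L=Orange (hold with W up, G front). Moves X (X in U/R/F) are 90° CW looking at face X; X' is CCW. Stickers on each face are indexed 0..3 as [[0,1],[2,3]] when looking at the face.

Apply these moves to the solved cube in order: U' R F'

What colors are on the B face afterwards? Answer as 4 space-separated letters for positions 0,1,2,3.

Answer: W R W B

Derivation:
After move 1 (U'): U=WWWW F=OOGG R=GGRR B=RRBB L=BBOO
After move 2 (R): R=RGRG U=WOWG F=OYGY D=YBYR B=WRWB
After move 3 (F'): F=YYOG U=WORR R=BGYG D=BOYR L=BGOW
Query: B face = WRWB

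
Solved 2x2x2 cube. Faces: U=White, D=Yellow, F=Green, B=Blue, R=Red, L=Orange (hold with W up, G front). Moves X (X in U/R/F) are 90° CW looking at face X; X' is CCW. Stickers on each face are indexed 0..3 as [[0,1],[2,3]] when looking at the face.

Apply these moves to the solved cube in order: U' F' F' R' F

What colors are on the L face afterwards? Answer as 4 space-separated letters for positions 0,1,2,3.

After move 1 (U'): U=WWWW F=OOGG R=GGRR B=RRBB L=BBOO
After move 2 (F'): F=OGOG U=WWGR R=YGYR D=BOYY L=BWOW
After move 3 (F'): F=GGOO U=WWYY R=OGBR D=WWYY L=BROG
After move 4 (R'): R=GROB U=WBYR F=GWOY D=WGYO B=YRWB
After move 5 (F): F=OGYW U=WBGR R=YRRB D=OGYO L=BWOG
Query: L face = BWOG

Answer: B W O G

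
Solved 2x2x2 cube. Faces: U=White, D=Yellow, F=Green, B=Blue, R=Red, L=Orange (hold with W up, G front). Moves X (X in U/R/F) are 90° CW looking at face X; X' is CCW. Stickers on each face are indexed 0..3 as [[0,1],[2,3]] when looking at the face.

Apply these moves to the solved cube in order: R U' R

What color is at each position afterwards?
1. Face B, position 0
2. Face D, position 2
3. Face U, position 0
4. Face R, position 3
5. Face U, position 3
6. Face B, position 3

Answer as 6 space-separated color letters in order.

After move 1 (R): R=RRRR U=WGWG F=GYGY D=YBYB B=WBWB
After move 2 (U'): U=GGWW F=OOGY R=GYRR B=RRWB L=WBOO
After move 3 (R): R=RGRY U=GOWY F=OBGB D=YWYR B=WRGB
Query 1: B[0] = W
Query 2: D[2] = Y
Query 3: U[0] = G
Query 4: R[3] = Y
Query 5: U[3] = Y
Query 6: B[3] = B

Answer: W Y G Y Y B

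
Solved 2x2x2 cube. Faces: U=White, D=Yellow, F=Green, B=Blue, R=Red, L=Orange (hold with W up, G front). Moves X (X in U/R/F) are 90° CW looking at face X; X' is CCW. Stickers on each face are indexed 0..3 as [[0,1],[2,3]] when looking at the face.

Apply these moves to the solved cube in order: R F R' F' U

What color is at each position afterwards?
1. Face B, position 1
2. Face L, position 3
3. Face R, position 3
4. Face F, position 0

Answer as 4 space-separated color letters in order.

After move 1 (R): R=RRRR U=WGWG F=GYGY D=YBYB B=WBWB
After move 2 (F): F=GGYY U=WGOO R=WRGR D=RRYB L=OYOB
After move 3 (R'): R=RRWG U=WWOW F=GGYO D=RGYY B=BBRB
After move 4 (F'): F=GOGY U=WWRW R=GRRG D=YBYY L=OWOO
After move 5 (U): U=RWWW F=GRGY R=BBRG B=OWRB L=GOOO
Query 1: B[1] = W
Query 2: L[3] = O
Query 3: R[3] = G
Query 4: F[0] = G

Answer: W O G G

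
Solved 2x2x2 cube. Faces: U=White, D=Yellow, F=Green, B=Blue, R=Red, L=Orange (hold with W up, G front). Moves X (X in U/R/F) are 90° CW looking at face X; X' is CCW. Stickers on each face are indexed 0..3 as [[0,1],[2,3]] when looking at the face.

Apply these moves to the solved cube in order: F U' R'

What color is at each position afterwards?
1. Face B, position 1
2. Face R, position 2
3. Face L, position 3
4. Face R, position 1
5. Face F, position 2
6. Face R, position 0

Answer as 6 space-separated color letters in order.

After move 1 (F): F=GGGG U=WWOO R=WRWR D=RRYY L=OYOY
After move 2 (U'): U=WOWO F=OYGG R=GGWR B=WRBB L=BBOY
After move 3 (R'): R=GRGW U=WBWW F=OOGO D=RYYG B=YRRB
Query 1: B[1] = R
Query 2: R[2] = G
Query 3: L[3] = Y
Query 4: R[1] = R
Query 5: F[2] = G
Query 6: R[0] = G

Answer: R G Y R G G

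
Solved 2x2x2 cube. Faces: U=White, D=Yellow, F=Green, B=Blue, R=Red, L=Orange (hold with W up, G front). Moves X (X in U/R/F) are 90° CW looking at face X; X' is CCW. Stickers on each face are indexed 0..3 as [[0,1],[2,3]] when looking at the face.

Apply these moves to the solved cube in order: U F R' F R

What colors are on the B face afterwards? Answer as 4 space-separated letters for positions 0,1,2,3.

Answer: Y O B B

Derivation:
After move 1 (U): U=WWWW F=RRGG R=BBRR B=OOBB L=GGOO
After move 2 (F): F=GRGR U=WWOG R=WBWR D=RBYY L=GYOY
After move 3 (R'): R=BRWW U=WBOO F=GWGG D=RRYR B=YOBB
After move 4 (F): F=GGGW U=WBYY R=OROW D=WBYR L=GROR
After move 5 (R): R=OOWR U=WGYW F=GBGR D=WBYY B=YOBB
Query: B face = YOBB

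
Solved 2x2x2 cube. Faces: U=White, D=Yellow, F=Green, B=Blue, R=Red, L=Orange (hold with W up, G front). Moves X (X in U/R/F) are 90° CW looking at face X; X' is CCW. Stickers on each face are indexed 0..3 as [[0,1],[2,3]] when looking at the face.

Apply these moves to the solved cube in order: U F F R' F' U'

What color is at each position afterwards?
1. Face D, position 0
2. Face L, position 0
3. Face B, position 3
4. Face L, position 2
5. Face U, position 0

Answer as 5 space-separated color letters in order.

After move 1 (U): U=WWWW F=RRGG R=BBRR B=OOBB L=GGOO
After move 2 (F): F=GRGR U=WWOG R=WBWR D=RBYY L=GYOY
After move 3 (F): F=GGRR U=WWYY R=OBGR D=WWYY L=GROB
After move 4 (R'): R=BROG U=WBYO F=GWRY D=WGYR B=YOWB
After move 5 (F'): F=WYGR U=WBBO R=GRWG D=RBYR L=GOOY
After move 6 (U'): U=BOWB F=GOGR R=WYWG B=GRWB L=YOOY
Query 1: D[0] = R
Query 2: L[0] = Y
Query 3: B[3] = B
Query 4: L[2] = O
Query 5: U[0] = B

Answer: R Y B O B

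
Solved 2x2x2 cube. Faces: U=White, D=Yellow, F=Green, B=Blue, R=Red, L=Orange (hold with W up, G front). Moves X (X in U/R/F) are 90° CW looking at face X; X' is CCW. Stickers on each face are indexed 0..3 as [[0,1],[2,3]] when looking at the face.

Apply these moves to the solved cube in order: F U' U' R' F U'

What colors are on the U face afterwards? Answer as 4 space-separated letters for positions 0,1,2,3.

Answer: B R O Y

Derivation:
After move 1 (F): F=GGGG U=WWOO R=WRWR D=RRYY L=OYOY
After move 2 (U'): U=WOWO F=OYGG R=GGWR B=WRBB L=BBOY
After move 3 (U'): U=OOWW F=BBGG R=OYWR B=GGBB L=WROY
After move 4 (R'): R=YROW U=OBWG F=BOGW D=RBYG B=YGRB
After move 5 (F): F=GBWO U=OBYR R=WRGW D=OYYG L=WROB
After move 6 (U'): U=BROY F=WRWO R=GBGW B=WRRB L=YGOB
Query: U face = BROY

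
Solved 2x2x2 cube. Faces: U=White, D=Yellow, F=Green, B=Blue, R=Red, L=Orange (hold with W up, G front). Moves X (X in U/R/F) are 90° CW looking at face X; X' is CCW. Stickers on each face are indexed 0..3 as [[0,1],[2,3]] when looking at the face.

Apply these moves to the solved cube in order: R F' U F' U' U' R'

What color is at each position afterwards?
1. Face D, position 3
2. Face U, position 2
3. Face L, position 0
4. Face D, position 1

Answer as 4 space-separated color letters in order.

Answer: G W O G

Derivation:
After move 1 (R): R=RRRR U=WGWG F=GYGY D=YBYB B=WBWB
After move 2 (F'): F=YYGG U=WGRR R=BRYR D=OOYB L=OGOW
After move 3 (U): U=RWRG F=BRGG R=WBYR B=OGWB L=YYOW
After move 4 (F'): F=RGBG U=RWWY R=OBOR D=YWYB L=YGOR
After move 5 (U'): U=WYRW F=YGBG R=RGOR B=OBWB L=OGOR
After move 6 (U'): U=YWWR F=OGBG R=YGOR B=RGWB L=OBOR
After move 7 (R'): R=GRYO U=YWWR F=OWBR D=YGYG B=BGWB
Query 1: D[3] = G
Query 2: U[2] = W
Query 3: L[0] = O
Query 4: D[1] = G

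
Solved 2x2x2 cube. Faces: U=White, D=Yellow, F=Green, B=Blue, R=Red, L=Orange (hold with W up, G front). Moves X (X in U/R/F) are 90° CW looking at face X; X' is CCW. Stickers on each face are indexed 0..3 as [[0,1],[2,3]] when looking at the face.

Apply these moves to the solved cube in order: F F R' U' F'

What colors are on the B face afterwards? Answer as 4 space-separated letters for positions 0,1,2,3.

Answer: R R W B

Derivation:
After move 1 (F): F=GGGG U=WWOO R=WRWR D=RRYY L=OYOY
After move 2 (F): F=GGGG U=WWYY R=OROR D=WWYY L=OROR
After move 3 (R'): R=RROO U=WBYB F=GWGY D=WGYG B=YBWB
After move 4 (U'): U=BBWY F=ORGY R=GWOO B=RRWB L=YBOR
After move 5 (F'): F=RYOG U=BBGO R=GWWO D=BRYG L=YYOW
Query: B face = RRWB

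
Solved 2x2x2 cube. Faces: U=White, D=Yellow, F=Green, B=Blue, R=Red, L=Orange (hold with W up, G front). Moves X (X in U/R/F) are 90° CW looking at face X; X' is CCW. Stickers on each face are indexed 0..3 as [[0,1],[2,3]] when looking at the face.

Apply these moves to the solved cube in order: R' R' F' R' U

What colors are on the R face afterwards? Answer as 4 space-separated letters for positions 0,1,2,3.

Answer: W B W Y

Derivation:
After move 1 (R'): R=RRRR U=WBWB F=GWGW D=YGYG B=YBYB
After move 2 (R'): R=RRRR U=WYWY F=GBGB D=YWYW B=GBGB
After move 3 (F'): F=BBGG U=WYRR R=WRYR D=OOYW L=OYOW
After move 4 (R'): R=RRWY U=WGRG F=BYGR D=OBYG B=WBOB
After move 5 (U): U=RWGG F=RRGR R=WBWY B=OYOB L=BYOW
Query: R face = WBWY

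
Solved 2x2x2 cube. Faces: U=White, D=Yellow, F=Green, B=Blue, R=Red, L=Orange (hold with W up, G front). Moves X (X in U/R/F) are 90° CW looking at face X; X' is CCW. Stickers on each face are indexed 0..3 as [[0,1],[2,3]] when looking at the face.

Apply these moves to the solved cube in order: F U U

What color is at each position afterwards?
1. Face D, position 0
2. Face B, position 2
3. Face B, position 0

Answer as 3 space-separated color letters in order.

Answer: R B G

Derivation:
After move 1 (F): F=GGGG U=WWOO R=WRWR D=RRYY L=OYOY
After move 2 (U): U=OWOW F=WRGG R=BBWR B=OYBB L=GGOY
After move 3 (U): U=OOWW F=BBGG R=OYWR B=GGBB L=WROY
Query 1: D[0] = R
Query 2: B[2] = B
Query 3: B[0] = G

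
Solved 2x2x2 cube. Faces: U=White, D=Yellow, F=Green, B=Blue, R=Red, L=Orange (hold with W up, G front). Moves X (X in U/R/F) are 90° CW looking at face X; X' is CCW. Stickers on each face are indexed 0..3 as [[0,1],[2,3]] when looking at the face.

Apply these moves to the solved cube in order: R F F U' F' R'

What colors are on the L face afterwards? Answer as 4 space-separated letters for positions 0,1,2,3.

Answer: W B O W

Derivation:
After move 1 (R): R=RRRR U=WGWG F=GYGY D=YBYB B=WBWB
After move 2 (F): F=GGYY U=WGOO R=WRGR D=RRYB L=OYOB
After move 3 (F): F=YGYG U=WGBY R=OROR D=GWYB L=OROR
After move 4 (U'): U=GYWB F=ORYG R=YGOR B=ORWB L=WBOR
After move 5 (F'): F=RGOY U=GYYO R=WGGR D=BRYB L=WBOW
After move 6 (R'): R=GRWG U=GWYO F=RYOO D=BGYY B=BRRB
Query: L face = WBOW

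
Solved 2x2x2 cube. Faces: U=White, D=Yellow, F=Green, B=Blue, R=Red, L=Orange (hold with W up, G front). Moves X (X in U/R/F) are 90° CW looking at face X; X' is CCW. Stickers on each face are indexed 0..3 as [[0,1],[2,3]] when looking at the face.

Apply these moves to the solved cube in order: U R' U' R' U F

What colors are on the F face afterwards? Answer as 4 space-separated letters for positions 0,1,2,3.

Answer: G W W R

Derivation:
After move 1 (U): U=WWWW F=RRGG R=BBRR B=OOBB L=GGOO
After move 2 (R'): R=BRBR U=WBWO F=RWGW D=YRYG B=YOYB
After move 3 (U'): U=BOWW F=GGGW R=RWBR B=BRYB L=YOOO
After move 4 (R'): R=WRRB U=BYWB F=GOGW D=YGYW B=GRRB
After move 5 (U): U=WBBY F=WRGW R=GRRB B=YORB L=GOOO
After move 6 (F): F=GWWR U=WBOO R=BRYB D=RGYW L=GYOG
Query: F face = GWWR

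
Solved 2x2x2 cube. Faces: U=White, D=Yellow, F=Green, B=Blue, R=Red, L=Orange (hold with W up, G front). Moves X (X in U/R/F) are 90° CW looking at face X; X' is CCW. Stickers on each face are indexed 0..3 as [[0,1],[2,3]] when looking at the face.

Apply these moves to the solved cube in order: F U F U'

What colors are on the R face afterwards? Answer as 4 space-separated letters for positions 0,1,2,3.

After move 1 (F): F=GGGG U=WWOO R=WRWR D=RRYY L=OYOY
After move 2 (U): U=OWOW F=WRGG R=BBWR B=OYBB L=GGOY
After move 3 (F): F=GWGR U=OWYG R=OBWR D=WBYY L=GROR
After move 4 (U'): U=WGOY F=GRGR R=GWWR B=OBBB L=OYOR
Query: R face = GWWR

Answer: G W W R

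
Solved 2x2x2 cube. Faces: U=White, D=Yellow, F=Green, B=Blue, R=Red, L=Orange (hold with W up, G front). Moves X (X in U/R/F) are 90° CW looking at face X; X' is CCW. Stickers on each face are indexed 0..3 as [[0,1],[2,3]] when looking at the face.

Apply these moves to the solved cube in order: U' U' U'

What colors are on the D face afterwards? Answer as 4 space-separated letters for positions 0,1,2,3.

Answer: Y Y Y Y

Derivation:
After move 1 (U'): U=WWWW F=OOGG R=GGRR B=RRBB L=BBOO
After move 2 (U'): U=WWWW F=BBGG R=OORR B=GGBB L=RROO
After move 3 (U'): U=WWWW F=RRGG R=BBRR B=OOBB L=GGOO
Query: D face = YYYY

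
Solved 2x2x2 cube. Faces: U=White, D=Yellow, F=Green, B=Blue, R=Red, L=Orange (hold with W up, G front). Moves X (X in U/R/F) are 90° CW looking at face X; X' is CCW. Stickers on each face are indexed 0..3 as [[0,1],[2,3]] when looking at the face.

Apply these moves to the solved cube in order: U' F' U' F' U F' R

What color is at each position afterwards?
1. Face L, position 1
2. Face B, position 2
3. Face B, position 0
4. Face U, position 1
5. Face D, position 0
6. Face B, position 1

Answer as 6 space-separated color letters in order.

After move 1 (U'): U=WWWW F=OOGG R=GGRR B=RRBB L=BBOO
After move 2 (F'): F=OGOG U=WWGR R=YGYR D=BOYY L=BWOW
After move 3 (U'): U=WRWG F=BWOG R=OGYR B=YGBB L=RROW
After move 4 (F'): F=WGBO U=WROY R=OGBR D=RWYY L=RGOW
After move 5 (U): U=OWYR F=OGBO R=YGBR B=RGBB L=WGOW
After move 6 (F'): F=GOOB U=OWYB R=WGRR D=GWYY L=WROY
After move 7 (R): R=RWRG U=OOYB F=GWOY D=GBYR B=BGWB
Query 1: L[1] = R
Query 2: B[2] = W
Query 3: B[0] = B
Query 4: U[1] = O
Query 5: D[0] = G
Query 6: B[1] = G

Answer: R W B O G G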